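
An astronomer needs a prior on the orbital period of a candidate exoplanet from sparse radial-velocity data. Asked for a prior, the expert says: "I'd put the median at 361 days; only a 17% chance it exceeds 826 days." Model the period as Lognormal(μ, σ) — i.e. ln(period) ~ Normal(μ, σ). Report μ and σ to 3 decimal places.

If T ~ Lognormal(μ,σ) then ln T ~ Normal(μ,σ), so the p-quantile of ln T is μ + z_p·σ.
ln(361) = 5.889 and ln(826) = 6.717; z_{0.5} = 0, z_{0.83} = 0.9542.
σ = (6.717 − 5.889)/(0.9542 − (0)) = 0.867.
μ = 5.889 − (0)·0.867 = 5.889.

μ ≈ 5.889, σ ≈ 0.867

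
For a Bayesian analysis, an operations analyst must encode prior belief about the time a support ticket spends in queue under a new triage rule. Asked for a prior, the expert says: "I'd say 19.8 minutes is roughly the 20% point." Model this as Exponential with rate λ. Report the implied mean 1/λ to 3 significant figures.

P(T < 19.8) = 1 − e^(−λ·19.8) = 0.2, so λ = −ln(1−0.2)/19.8 = −ln(0.8)/19.8 = 0.0113.
Mean = 1/λ = 88.7 minutes.

mean ≈ 88.7 minutes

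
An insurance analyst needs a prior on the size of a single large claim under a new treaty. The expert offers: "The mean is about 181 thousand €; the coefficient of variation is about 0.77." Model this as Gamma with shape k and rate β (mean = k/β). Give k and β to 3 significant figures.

k ≈ 1.69, β ≈ 0.00932

For Gamma(k, rate β): mean = k/β, variance = k/β², so CV = 1/√k.
CV = 0.77, hence k = 1/CV² = 1.69.
Then β = k/mean = 1.69/181 = 0.00932.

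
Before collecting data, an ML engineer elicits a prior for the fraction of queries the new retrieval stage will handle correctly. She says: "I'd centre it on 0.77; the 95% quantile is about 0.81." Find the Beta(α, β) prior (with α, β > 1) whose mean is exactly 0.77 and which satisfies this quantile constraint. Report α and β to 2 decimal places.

With mean 0.77 fixed, write α = 0.77s, β = 0.23s where s = α+β.
Need P(θ < 0.81) = 0.95 under Beta(0.77s, 0.23s). Normal approximation: (q−m)/√(m(1−m)/s) ≈ z_{0.95} = 1.64, so s ≈ 0.77·0.23·(1.64)²/(0.81−0.77)² = 299.5.
At s = 299.5: P(θ<0.81) ≈ 0.955. Adjusting to match 0.95 gives s ≈ 282.57.
So α = 0.77·282.57 ≈ 217.58, β = 0.23·282.57 ≈ 64.99.

α ≈ 217.58, β ≈ 64.99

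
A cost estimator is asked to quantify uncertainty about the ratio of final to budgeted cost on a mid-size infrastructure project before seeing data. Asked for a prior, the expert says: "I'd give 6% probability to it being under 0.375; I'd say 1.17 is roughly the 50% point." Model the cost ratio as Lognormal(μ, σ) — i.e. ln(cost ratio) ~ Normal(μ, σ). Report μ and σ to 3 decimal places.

μ ≈ 0.157, σ ≈ 0.732

If T ~ Lognormal(μ,σ) then ln T ~ Normal(μ,σ), so the p-quantile of ln T is μ + z_p·σ.
ln(0.375) = -0.9808 and ln(1.17) = 0.157; z_{0.06} = -1.555, z_{0.5} = 0.
σ = (0.157 − -0.9808)/(0 − (-1.555)) = 0.732.
μ = -0.9808 − (-1.555)·0.732 = 0.157.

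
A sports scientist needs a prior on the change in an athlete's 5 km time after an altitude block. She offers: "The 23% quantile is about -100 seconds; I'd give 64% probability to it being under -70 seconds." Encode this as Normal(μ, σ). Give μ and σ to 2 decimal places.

The p-quantile of Normal(μ,σ) is μ + z_p·σ, with z_{0.23} = -0.7388 and z_{0.64} = 0.3585.
Eliminate σ: μ = (z₂·x₁ − z₁·x₂)/(z₂ − z₁) = (0.3585·-100 − (-0.7388)·-70)/1.097 = -79.80.
Then σ = (x₂ − x₁)/(z₂ − z₁) = (-70 − -100)/1.097 = 27.34.

μ = -79.80, σ = 27.34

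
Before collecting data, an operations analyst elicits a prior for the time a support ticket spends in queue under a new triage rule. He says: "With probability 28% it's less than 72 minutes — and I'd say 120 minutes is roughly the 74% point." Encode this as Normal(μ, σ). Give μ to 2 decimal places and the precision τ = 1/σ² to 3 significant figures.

For Normal(μ,σ), the p-quantile is μ + z_p·σ. Here z_{0.28} = -0.5828, z_{0.74} = 0.6433.
So 72 = μ − 0.5828σ and 120 = μ + 0.6433σ.
Subtracting: σ = (120 − 72)/(0.6433 − (-0.5828)) = 39.15.
Then μ = 72 − (-0.5828)·39.15 = 94.82.
Precision τ = 1/σ² = 1/39.15² = 0.000653.

μ = 94.82, τ = 0.000653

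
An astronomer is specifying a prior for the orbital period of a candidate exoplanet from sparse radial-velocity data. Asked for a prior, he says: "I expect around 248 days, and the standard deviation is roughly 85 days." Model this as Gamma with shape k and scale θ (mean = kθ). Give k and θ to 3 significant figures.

k ≈ 8.51, θ ≈ 29.1

For Gamma(k, scale θ): mean = kθ, variance = kθ², so CV = 1/√k.
CV = SD/mean = 85/248 = 0.3427, hence k = 1/CV² = 8.51.
Then θ = mean/k = 248/8.51 = 29.1.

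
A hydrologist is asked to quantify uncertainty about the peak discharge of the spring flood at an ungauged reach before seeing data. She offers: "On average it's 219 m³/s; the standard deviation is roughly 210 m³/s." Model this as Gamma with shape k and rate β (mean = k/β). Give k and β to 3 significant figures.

k ≈ 1.09, β ≈ 0.00497

For Gamma(k, rate β): mean = k/β, variance = k/β², so CV = 1/√k.
CV = SD/mean = 210/219 = 0.9589, hence k = 1/CV² = 1.09.
Then β = k/mean = 1.09/219 = 0.00497.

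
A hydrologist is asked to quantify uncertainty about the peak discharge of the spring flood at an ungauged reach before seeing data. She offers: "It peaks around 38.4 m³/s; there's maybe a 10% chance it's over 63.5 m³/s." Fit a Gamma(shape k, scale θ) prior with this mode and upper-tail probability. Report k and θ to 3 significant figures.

Gamma(k,θ) with k>1 has mode (k−1)θ, so θ = 38.4/(k−1).
Need P(X < 63.5) = 0.9 with θ tied to k this way. Start at k = 2, θ = 38.4: P(X<63.5) ≈ 0.492.
Too low — raise k to concentrate. Iterating converges to k ≈ 8.46.
Then θ = 38.4/(8.46−1) ≈ 5.15.

k ≈ 8.46, θ ≈ 5.15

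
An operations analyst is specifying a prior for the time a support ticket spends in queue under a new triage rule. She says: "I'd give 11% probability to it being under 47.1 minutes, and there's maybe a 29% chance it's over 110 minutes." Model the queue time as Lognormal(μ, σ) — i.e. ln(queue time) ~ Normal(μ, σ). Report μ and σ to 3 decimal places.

If T ~ Lognormal(μ,σ) then ln T ~ Normal(μ,σ), so the p-quantile of ln T is μ + z_p·σ.
ln(47.1) = 3.852 and ln(110) = 4.7; z_{0.11} = -1.227, z_{0.71} = 0.5534.
σ = (4.7 − 3.852)/(0.5534 − (-1.227)) = 0.477.
μ = 3.852 − (-1.227)·0.477 = 4.437.

μ ≈ 4.437, σ ≈ 0.477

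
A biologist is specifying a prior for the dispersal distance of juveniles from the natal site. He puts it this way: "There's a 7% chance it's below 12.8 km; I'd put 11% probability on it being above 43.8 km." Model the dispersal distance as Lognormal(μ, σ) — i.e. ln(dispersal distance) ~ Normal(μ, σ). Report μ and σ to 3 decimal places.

If T ~ Lognormal(μ,σ) then ln T ~ Normal(μ,σ), so the p-quantile of ln T is μ + z_p·σ.
ln(12.8) = 2.549 and ln(43.8) = 3.78; z_{0.07} = -1.476, z_{0.89} = 1.227.
σ = (3.78 − 2.549)/(1.227 − (-1.476)) = 0.455.
μ = 2.549 − (-1.476)·0.455 = 3.221.

μ ≈ 3.221, σ ≈ 0.455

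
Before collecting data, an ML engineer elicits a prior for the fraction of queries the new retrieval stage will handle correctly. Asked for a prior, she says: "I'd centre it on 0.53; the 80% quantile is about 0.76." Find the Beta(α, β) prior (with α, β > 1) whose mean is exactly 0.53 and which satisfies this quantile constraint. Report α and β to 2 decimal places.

With mean 0.53 fixed, write α = 0.53s, β = 0.47s where s = α+β.
Need P(θ < 0.76) = 0.8 under Beta(0.53s, 0.47s). Normal approximation: (q−m)/√(m(1−m)/s) ≈ z_{0.8} = 0.842, so s ≈ 0.53·0.47·(0.842)²/(0.76−0.53)² = 3.3.
At s = 3.3: P(θ<0.76) ≈ 0.796. Adjusting to match 0.8 gives s ≈ 3.44.
So α = 0.53·3.44 ≈ 1.82, β = 0.47·3.44 ≈ 1.61.

α ≈ 1.82, β ≈ 1.61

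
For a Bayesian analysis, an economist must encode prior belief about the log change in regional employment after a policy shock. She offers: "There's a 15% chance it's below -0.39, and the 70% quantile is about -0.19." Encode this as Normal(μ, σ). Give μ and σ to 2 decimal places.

For Normal(μ,σ), the p-quantile is μ + z_p·σ. Here z_{0.15} = -1.036, z_{0.7} = 0.5244.
So -0.39 = μ − 1.036σ and -0.19 = μ + 0.5244σ.
Subtracting: σ = (-0.19 − -0.39)/(0.5244 − (-1.036)) = 0.13.
Then μ = -0.39 − (-1.036)·0.13 = -0.26.

μ = -0.26, σ = 0.13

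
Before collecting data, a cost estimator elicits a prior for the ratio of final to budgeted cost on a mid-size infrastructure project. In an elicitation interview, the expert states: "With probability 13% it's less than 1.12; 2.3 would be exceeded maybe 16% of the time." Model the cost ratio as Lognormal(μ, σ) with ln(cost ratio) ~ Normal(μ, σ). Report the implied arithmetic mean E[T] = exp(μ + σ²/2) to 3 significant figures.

E[T] ≈ 1.74

If T ~ Lognormal(μ,σ) then ln T ~ Normal(μ,σ), so the p-quantile of ln T is μ + z_p·σ.
ln(1.12) = 0.1133 and ln(2.3) = 0.8329; z_{0.13} = -1.126, z_{0.84} = 0.9945.
σ = (0.8329 − 0.1133)/(0.9945 − (-1.126)) = 0.339.
μ = 0.1133 − (-1.126)·0.339 = 0.496.
E[T] = exp(μ + σ²/2) = exp(0.496 + 0.0576) = 1.74.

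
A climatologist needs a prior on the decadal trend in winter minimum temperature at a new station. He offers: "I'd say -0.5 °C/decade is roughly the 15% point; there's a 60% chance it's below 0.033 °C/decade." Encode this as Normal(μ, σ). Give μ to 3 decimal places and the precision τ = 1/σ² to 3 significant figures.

μ = -0.072, τ = 5.86

For Normal(μ,σ), the p-quantile is μ + z_p·σ. Here z_{0.15} = -1.036, z_{0.6} = 0.2533.
So -0.5 = μ − 1.036σ and 0.033 = μ + 0.2533σ.
Subtracting: σ = (0.033 − -0.5)/(0.2533 − (-1.036)) = 0.413.
Then μ = -0.5 − (-1.036)·0.413 = -0.072.
Precision τ = 1/σ² = 1/0.4132² = 5.86.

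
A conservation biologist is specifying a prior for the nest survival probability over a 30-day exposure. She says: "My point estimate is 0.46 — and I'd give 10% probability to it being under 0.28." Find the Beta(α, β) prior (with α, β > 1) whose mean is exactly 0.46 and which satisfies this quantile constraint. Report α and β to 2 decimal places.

α ≈ 5.52, β ≈ 6.48

With mean 0.46 fixed, write α = 0.46s, β = 0.54s where s = α+β.
Need P(θ < 0.28) = 0.1 under Beta(0.46s, 0.54s). Normal approximation: (q−m)/√(m(1−m)/s) ≈ z_{0.1} = -1.28, so s ≈ 0.46·0.54·(-1.28)²/(0.28−0.46)² = 12.6.
At s = 12.6: P(θ<0.28) ≈ 0.094. Adjusting to match 0.1 gives s ≈ 12.00.
So α = 0.46·12.00 ≈ 5.52, β = 0.54·12.00 ≈ 6.48.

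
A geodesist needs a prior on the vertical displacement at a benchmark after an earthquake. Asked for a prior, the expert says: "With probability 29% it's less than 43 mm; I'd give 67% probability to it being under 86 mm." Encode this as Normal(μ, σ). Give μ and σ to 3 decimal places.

μ = 66.956, σ = 43.290

For Normal(μ,σ), the p-quantile is μ + z_p·σ. Here z_{0.29} = -0.5534, z_{0.67} = 0.4399.
So 43 = μ − 0.5534σ and 86 = μ + 0.4399σ.
Subtracting: σ = (86 − 43)/(0.4399 − (-0.5534)) = 43.290.
Then μ = 43 − (-0.5534)·43.290 = 66.956.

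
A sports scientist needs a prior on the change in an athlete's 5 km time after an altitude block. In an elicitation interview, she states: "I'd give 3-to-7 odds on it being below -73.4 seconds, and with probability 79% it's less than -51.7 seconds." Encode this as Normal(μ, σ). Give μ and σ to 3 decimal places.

μ = -64.849, σ = 16.306

For Normal(μ,σ), the p-quantile is μ + z_p·σ. Here z_{0.3} = -0.5244, z_{0.79} = 0.8064.
So -73.4 = μ − 0.5244σ and -51.7 = μ + 0.8064σ.
Subtracting: σ = (-51.7 − -73.4)/(0.8064 − (-0.5244)) = 16.306.
Then μ = -73.4 − (-0.5244)·16.306 = -64.849.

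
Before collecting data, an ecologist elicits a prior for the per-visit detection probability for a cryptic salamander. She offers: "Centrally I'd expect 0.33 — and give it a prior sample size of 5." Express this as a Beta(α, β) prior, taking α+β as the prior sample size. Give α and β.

Under the effective-sample-size interpretation, Beta(α, β) has prior mean α/(α+β) and prior sample size α+β.
So α+β = 5 and α/(α+β) = 0.33, giving α = 0.33·5 = 1.65 and β = 5 − 1.65 = 3.35.

α = 1.65, β = 3.35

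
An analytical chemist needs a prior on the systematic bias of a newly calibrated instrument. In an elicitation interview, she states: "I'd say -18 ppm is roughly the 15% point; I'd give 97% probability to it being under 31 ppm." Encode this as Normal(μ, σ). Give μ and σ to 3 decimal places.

μ = -0.591, σ = 16.797

The p-quantile of Normal(μ,σ) is μ + z_p·σ, with z_{0.15} = -1.036 and z_{0.97} = 1.881.
Eliminate σ: μ = (z₂·x₁ − z₁·x₂)/(z₂ − z₁) = (1.881·-18 − (-1.036)·31)/2.917 = -0.591.
Then σ = (x₂ − x₁)/(z₂ − z₁) = (31 − -18)/2.917 = 16.797.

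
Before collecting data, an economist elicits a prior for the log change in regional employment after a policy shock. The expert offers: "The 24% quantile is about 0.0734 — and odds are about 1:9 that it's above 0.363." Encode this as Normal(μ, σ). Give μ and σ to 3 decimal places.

μ = 0.176, σ = 0.146

The p-quantile of Normal(μ,σ) is μ + z_p·σ, with z_{0.24} = -0.7063 and z_{0.9} = 1.282.
Eliminate σ: μ = (z₂·x₁ − z₁·x₂)/(z₂ − z₁) = (1.282·0.0734 − (-0.7063)·0.363)/1.988 = 0.176.
Then σ = (x₂ − x₁)/(z₂ − z₁) = (0.363 − 0.0734)/1.988 = 0.146.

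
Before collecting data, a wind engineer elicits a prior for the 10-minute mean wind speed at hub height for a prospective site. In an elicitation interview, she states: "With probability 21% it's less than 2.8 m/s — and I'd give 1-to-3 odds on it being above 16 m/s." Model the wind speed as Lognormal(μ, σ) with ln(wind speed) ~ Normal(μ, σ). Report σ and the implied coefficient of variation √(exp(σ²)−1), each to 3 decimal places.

σ ≈ 1.177, CV ≈ 1.731

If T ~ Lognormal(μ,σ) then ln T ~ Normal(μ,σ), so the p-quantile of ln T is μ + z_p·σ.
ln(2.8) = 1.03 and ln(16) = 2.773; z_{0.21} = -0.8064, z_{0.75} = 0.6745.
σ = (2.773 − 1.03)/(0.6745 − (-0.8064)) = 1.177.
μ = 1.03 − (-0.8064)·1.177 = 1.979.
CV = √(exp(σ²)−1) = √(exp(1.3852)−1) = 1.731.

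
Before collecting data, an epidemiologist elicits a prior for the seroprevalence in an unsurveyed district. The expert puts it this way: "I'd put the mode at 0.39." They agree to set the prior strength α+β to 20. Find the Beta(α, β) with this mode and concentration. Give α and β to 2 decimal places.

For α,β > 1 the Beta mode is (α−1)/(α+β−2). With α+β = 20, the mode is (α−1)/18.
Set (α−1)/18 = 0.39 → α = 1 + 0.39·18 = 8.02.
β = 20 − α = 11.98.

α = 8.02, β = 11.98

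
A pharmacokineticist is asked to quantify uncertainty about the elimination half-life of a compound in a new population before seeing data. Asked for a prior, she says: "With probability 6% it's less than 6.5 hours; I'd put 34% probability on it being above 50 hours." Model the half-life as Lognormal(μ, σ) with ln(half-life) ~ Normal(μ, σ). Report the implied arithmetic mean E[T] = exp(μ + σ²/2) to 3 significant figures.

E[T] ≈ 55.8 hours

If T ~ Lognormal(μ,σ) then ln T ~ Normal(μ,σ), so the p-quantile of ln T is μ + z_p·σ.
ln(6.5) = 1.872 and ln(50) = 3.912; z_{0.06} = -1.555, z_{0.66} = 0.4125.
σ = (3.912 − 1.872)/(0.4125 − (-1.555)) = 1.037.
μ = 1.872 − (-1.555)·1.037 = 3.484.
E[T] = exp(μ + σ²/2) = exp(3.484 + 0.5378) = 55.8 hours.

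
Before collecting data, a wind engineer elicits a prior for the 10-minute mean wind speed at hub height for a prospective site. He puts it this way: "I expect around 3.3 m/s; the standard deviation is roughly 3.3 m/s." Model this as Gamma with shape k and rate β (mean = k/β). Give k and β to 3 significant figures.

For Gamma(k, rate β): mean = k/β, variance = k/β², so CV = 1/√k.
CV = SD/mean = 3.3/3.3 = 1, hence k = 1/CV² = 1.
Then β = k/mean = 1/3.3 = 0.303.

k ≈ 1, β ≈ 0.303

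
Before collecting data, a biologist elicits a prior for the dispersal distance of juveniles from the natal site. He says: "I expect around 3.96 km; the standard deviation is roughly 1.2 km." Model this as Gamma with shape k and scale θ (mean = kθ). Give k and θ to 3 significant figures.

k ≈ 10.9, θ ≈ 0.364

For Gamma(k, scale θ): mean = kθ, variance = kθ², so CV = 1/√k.
CV = SD/mean = 1.2/3.96 = 0.303, hence k = 1/CV² = 10.9.
Then θ = mean/k = 3.96/10.9 = 0.364.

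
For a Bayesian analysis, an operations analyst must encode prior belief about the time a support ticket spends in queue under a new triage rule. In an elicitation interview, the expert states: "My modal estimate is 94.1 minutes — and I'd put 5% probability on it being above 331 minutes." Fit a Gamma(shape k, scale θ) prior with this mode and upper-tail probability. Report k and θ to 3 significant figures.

k ≈ 2.63, θ ≈ 57.7

Gamma(k,θ) with k>1 has mode (k−1)θ, so θ = 94.1/(k−1).
Need P(X < 331) = 0.95 with θ tied to k this way. Start at k = 2, θ = 94.1: P(X<331) ≈ 0.866.
Too low — raise k to concentrate. Iterating converges to k ≈ 2.63.
Then θ = 94.1/(2.63−1) ≈ 57.7.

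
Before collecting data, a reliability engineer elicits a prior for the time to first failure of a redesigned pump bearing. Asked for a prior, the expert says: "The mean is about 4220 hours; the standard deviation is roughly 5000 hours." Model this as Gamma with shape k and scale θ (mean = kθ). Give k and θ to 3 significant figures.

k ≈ 0.712, θ ≈ 5920

For Gamma(k, scale θ): mean = kθ, variance = kθ², so CV = 1/√k.
CV = SD/mean = 5000/4220 = 1.185, hence k = 1/CV² = 0.712.
Then θ = mean/k = 4220/0.712 = 5920.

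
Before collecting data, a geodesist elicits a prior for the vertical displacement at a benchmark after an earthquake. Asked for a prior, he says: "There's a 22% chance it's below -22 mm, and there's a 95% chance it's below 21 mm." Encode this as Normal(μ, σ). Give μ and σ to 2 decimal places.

For Normal(μ,σ), the p-quantile is μ + z_p·σ. Here z_{0.22} = -0.7722, z_{0.95} = 1.645.
So -22 = μ − 0.7722σ and 21 = μ + 1.645σ.
Subtracting: σ = (21 − -22)/(1.645 − (-0.7722)) = 17.79.
Then μ = -22 − (-0.7722)·17.79 = -8.26.

μ = -8.26, σ = 17.79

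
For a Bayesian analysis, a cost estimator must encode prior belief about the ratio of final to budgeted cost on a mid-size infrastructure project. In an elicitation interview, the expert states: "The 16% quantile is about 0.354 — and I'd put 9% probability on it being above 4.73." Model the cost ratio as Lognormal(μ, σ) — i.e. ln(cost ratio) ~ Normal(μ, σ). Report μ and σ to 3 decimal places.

If T ~ Lognormal(μ,σ) then ln T ~ Normal(μ,σ), so the p-quantile of ln T is μ + z_p·σ.
ln(0.354) = -1.038 and ln(4.73) = 1.554; z_{0.16} = -0.9945, z_{0.91} = 1.341.
σ = (1.554 − -1.038)/(1.341 − (-0.9945)) = 1.110.
μ = -1.038 − (-0.9945)·1.110 = 0.066.

μ ≈ 0.066, σ ≈ 1.110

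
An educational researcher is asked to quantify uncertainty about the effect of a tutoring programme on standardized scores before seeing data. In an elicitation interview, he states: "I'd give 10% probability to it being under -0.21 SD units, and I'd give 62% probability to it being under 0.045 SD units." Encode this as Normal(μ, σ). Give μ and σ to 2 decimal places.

μ = -0.00, σ = 0.16

The p-quantile of Normal(μ,σ) is μ + z_p·σ, with z_{0.1} = -1.282 and z_{0.62} = 0.3055.
Eliminate σ: μ = (z₂·x₁ − z₁·x₂)/(z₂ − z₁) = (0.3055·-0.21 − (-1.282)·0.045)/1.587 = -0.00.
Then σ = (x₂ − x₁)/(z₂ − z₁) = (0.045 − -0.21)/1.587 = 0.16.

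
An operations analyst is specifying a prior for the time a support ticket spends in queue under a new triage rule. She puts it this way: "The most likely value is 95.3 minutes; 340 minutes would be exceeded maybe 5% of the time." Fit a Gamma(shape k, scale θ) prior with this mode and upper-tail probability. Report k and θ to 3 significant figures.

k ≈ 2.59, θ ≈ 59.9

Gamma(k,θ) with k>1 has mode (k−1)θ, so θ = 95.3/(k−1).
Need P(X < 340) = 0.95 with θ tied to k this way. Start at k = 2, θ = 95.3: P(X<340) ≈ 0.871.
Too low — raise k to concentrate. Iterating converges to k ≈ 2.59.
Then θ = 95.3/(2.59−1) ≈ 59.9.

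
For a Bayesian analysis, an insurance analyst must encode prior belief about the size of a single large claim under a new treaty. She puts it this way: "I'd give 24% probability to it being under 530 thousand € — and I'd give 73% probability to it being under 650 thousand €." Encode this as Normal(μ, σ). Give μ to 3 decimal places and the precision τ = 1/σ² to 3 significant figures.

μ = 594.252, τ = 0.000121

The p-quantile of Normal(μ,σ) is μ + z_p·σ, with z_{0.24} = -0.7063 and z_{0.73} = 0.6128.
Eliminate σ: μ = (z₂·x₁ − z₁·x₂)/(z₂ − z₁) = (0.6128·530 − (-0.7063)·650)/1.319 = 594.252.
Then σ = (x₂ − x₁)/(z₂ − z₁) = (650 − 530)/1.319 = 90.970.
Precision τ = 1/σ² = 1/90.97² = 0.000121.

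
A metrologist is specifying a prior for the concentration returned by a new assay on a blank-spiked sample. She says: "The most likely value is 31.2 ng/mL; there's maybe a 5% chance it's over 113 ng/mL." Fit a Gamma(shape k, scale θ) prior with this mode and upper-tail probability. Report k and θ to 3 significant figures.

k ≈ 2.55, θ ≈ 20.1

Gamma(k,θ) with k>1 has mode (k−1)θ, so θ = 31.2/(k−1).
Need P(X < 113) = 0.95 with θ tied to k this way. Start at k = 2, θ = 31.2: P(X<113) ≈ 0.876.
Too low — raise k to concentrate. Iterating converges to k ≈ 2.55.
Then θ = 31.2/(2.55−1) ≈ 20.1.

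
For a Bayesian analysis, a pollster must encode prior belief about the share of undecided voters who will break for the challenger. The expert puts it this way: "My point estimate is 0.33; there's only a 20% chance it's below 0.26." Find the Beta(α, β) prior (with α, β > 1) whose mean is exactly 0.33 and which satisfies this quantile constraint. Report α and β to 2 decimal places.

α ≈ 10.83, β ≈ 21.98

With mean 0.33 fixed, write α = 0.33s, β = 0.67s where s = α+β.
Need P(θ < 0.26) = 0.2 under Beta(0.33s, 0.67s). Normal approximation: (q−m)/√(m(1−m)/s) ≈ z_{0.2} = -0.842, so s ≈ 0.33·0.67·(-0.842)²/(0.26−0.33)² = 32.0.
At s = 32.0: P(θ<0.26) ≈ 0.203. Adjusting to match 0.2 gives s ≈ 32.81.
So α = 0.33·32.81 ≈ 10.83, β = 0.67·32.81 ≈ 21.98.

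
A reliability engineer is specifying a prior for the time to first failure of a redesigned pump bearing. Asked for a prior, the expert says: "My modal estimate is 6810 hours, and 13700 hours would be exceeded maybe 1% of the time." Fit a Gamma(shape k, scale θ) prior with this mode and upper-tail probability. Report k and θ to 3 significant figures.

k ≈ 11, θ ≈ 678

Gamma(k,θ) with k>1 has mode (k−1)θ, so θ = 6810/(k−1).
Need P(X < 13700) = 0.99 with θ tied to k this way. Start at k = 2, θ = 6810: P(X<13700) ≈ 0.597.
Too low — raise k to concentrate. Iterating converges to k ≈ 11.
Then θ = 6810/(11−1) ≈ 678.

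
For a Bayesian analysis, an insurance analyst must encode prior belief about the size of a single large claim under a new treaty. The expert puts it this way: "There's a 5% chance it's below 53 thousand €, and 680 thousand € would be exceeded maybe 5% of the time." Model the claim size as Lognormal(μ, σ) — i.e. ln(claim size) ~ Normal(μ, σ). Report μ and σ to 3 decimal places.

If T ~ Lognormal(μ,σ) then ln T ~ Normal(μ,σ), so the p-quantile of ln T is μ + z_p·σ.
ln(53) = 3.97 and ln(680) = 6.522; z_{0.05} = -1.645, z_{0.95} = 1.645.
σ = (6.522 − 3.97)/(1.645 − (-1.645)) = 0.776.
μ = 3.97 − (-1.645)·0.776 = 5.246.

μ ≈ 5.246, σ ≈ 0.776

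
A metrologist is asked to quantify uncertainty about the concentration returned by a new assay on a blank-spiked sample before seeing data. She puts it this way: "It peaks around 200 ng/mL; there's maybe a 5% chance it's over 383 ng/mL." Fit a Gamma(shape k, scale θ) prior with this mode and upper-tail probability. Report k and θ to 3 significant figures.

Gamma(k,θ) with k>1 has mode (k−1)θ, so θ = 200/(k−1).
Need P(X < 383) = 0.95 with θ tied to k this way. Start at k = 2, θ = 200: P(X<383) ≈ 0.570.
Too low — raise k to concentrate. Iterating converges to k ≈ 7.58.
Then θ = 200/(7.58−1) ≈ 30.4.

k ≈ 7.58, θ ≈ 30.4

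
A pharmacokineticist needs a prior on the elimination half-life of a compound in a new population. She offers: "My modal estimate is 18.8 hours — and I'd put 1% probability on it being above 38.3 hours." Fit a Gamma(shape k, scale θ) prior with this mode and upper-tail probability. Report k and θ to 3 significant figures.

k ≈ 10.7, θ ≈ 1.94

Gamma(k,θ) with k>1 has mode (k−1)θ, so θ = 18.8/(k−1).
Need P(X < 38.3) = 0.99 with θ tied to k this way. Start at k = 2, θ = 18.8: P(X<38.3) ≈ 0.604.
Too low — raise k to concentrate. Iterating converges to k ≈ 10.7.
Then θ = 18.8/(10.7−1) ≈ 1.94.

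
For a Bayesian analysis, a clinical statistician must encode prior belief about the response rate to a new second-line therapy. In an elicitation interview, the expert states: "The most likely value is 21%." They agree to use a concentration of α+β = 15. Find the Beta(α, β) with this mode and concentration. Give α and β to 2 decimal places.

α = 3.73, β = 11.27

For α,β > 1 the Beta mode is (α−1)/(α+β−2). With α+β = 15, the mode is (α−1)/13.
Set (α−1)/13 = 0.21 → α = 1 + 0.21·13 = 3.73.
β = 15 − α = 11.27.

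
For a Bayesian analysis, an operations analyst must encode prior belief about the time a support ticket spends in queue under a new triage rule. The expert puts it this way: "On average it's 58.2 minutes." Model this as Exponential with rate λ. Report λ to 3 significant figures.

Exponential mean = 1/λ, so λ = 1/58.2 = 0.0172.

λ ≈ 0.0172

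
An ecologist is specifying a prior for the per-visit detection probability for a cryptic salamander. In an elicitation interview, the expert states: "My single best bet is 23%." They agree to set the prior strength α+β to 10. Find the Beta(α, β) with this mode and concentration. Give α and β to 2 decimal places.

α = 2.84, β = 7.16

For α,β > 1 the Beta mode is (α−1)/(α+β−2). With α+β = 10, the mode is (α−1)/8.
Set (α−1)/8 = 0.23 → α = 1 + 0.23·8 = 2.84.
β = 10 − α = 7.16.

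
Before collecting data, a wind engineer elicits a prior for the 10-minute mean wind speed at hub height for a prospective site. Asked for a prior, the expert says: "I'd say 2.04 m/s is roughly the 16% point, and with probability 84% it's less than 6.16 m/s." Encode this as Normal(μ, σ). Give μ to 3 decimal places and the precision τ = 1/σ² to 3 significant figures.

For Normal(μ,σ), the p-quantile is μ + z_p·σ. Here z_{0.16} = -0.9945, z_{0.84} = 0.9945.
So 2.04 = μ − 0.9945σ and 6.16 = μ + 0.9945σ.
Subtracting: σ = (6.16 − 2.04)/(0.9945 − (-0.9945)) = 2.071.
Then μ = 2.04 − (-0.9945)·2.071 = 4.100.
Precision τ = 1/σ² = 1/2.071² = 0.233.

μ = 4.100, τ = 0.233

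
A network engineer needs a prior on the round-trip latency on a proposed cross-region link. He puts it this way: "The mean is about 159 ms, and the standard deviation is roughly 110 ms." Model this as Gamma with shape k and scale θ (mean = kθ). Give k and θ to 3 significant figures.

k ≈ 2.09, θ ≈ 76.1

For Gamma(k, scale θ): mean = kθ, variance = kθ², so CV = 1/√k.
CV = SD/mean = 110/159 = 0.6918, hence k = 1/CV² = 2.09.
Then θ = mean/k = 159/2.09 = 76.1.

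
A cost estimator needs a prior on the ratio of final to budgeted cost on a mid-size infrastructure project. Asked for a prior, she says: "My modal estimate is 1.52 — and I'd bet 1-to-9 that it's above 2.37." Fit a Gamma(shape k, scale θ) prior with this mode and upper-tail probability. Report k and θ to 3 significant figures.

k ≈ 10.5, θ ≈ 0.16

Gamma(k,θ) with k>1 has mode (k−1)θ, so θ = 1.52/(k−1).
Need P(X < 2.37) = 0.9 with θ tied to k this way. Start at k = 2, θ = 1.52: P(X<2.37) ≈ 0.462.
Too low — raise k to concentrate. Iterating converges to k ≈ 10.5.
Then θ = 1.52/(10.5−1) ≈ 0.16.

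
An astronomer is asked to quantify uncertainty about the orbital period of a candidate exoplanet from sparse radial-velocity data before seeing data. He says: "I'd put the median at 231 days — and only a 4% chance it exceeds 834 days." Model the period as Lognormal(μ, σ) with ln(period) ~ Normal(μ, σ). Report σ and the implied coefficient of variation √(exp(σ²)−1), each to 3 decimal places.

If T ~ Lognormal(μ,σ) then ln T ~ Normal(μ,σ), so the p-quantile of ln T is μ + z_p·σ.
ln(231) = 5.442 and ln(834) = 6.726; z_{0.5} = 0, z_{0.96} = 1.751.
σ = (6.726 − 5.442)/(1.751 − (0)) = 0.733.
μ = 5.442 − (0)·0.733 = 5.442.
CV = √(exp(σ²)−1) = √(exp(0.5378)−1) = 0.844.

σ ≈ 0.733, CV ≈ 0.844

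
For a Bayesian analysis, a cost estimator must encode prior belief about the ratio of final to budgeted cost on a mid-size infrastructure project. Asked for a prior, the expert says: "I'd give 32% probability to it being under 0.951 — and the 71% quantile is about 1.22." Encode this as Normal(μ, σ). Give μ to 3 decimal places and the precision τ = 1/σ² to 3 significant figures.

μ = 1.074, τ = 14.4

The p-quantile of Normal(μ,σ) is μ + z_p·σ, with z_{0.32} = -0.4677 and z_{0.71} = 0.5534.
Eliminate σ: μ = (z₂·x₁ − z₁·x₂)/(z₂ − z₁) = (0.5534·0.951 − (-0.4677)·1.22)/1.021 = 1.074.
Then σ = (x₂ − x₁)/(z₂ − z₁) = (1.22 − 0.951)/1.021 = 0.263.
Precision τ = 1/σ² = 1/0.2634² = 14.4.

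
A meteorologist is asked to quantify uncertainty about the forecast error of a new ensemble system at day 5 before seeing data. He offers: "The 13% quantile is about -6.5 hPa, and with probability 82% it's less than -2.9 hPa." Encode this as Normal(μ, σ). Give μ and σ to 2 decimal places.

μ = -4.51, σ = 1.76

The p-quantile of Normal(μ,σ) is μ + z_p·σ, with z_{0.13} = -1.126 and z_{0.82} = 0.9154.
Eliminate σ: μ = (z₂·x₁ − z₁·x₂)/(z₂ − z₁) = (0.9154·-6.5 − (-1.126)·-2.9)/2.042 = -4.51.
Then σ = (x₂ − x₁)/(z₂ − z₁) = (-2.9 − -6.5)/2.042 = 1.76.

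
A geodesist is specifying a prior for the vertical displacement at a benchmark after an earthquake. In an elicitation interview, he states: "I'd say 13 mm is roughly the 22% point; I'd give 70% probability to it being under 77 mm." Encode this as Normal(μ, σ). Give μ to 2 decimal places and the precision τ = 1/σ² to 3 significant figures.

μ = 51.12, τ = 0.00041

For Normal(μ,σ), the p-quantile is μ + z_p·σ. Here z_{0.22} = -0.7722, z_{0.7} = 0.5244.
So 13 = μ − 0.7722σ and 77 = μ + 0.5244σ.
Subtracting: σ = (77 − 13)/(0.5244 − (-0.7722)) = 49.36.
Then μ = 13 − (-0.7722)·49.36 = 51.12.
Precision τ = 1/σ² = 1/49.36² = 0.00041.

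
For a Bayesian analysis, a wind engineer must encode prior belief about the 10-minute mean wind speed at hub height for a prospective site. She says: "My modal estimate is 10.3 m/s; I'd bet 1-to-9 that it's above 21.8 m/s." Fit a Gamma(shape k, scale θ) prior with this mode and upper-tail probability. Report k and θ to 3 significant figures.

Gamma(k,θ) with k>1 has mode (k−1)θ, so θ = 10.3/(k−1).
Need P(X < 21.8) = 0.9 with θ tied to k this way. Start at k = 2, θ = 10.3: P(X<21.8) ≈ 0.625.
Too low — raise k to concentrate. Iterating converges to k ≈ 4.42.
Then θ = 10.3/(4.42−1) ≈ 3.01.

k ≈ 4.42, θ ≈ 3.01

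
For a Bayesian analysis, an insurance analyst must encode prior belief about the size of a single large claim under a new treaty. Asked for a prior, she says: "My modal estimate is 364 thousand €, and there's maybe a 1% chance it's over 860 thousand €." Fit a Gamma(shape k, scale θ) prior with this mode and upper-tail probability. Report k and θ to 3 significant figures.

Gamma(k,θ) with k>1 has mode (k−1)θ, so θ = 364/(k−1).
Need P(X < 860) = 0.99 with θ tied to k this way. Start at k = 2, θ = 364: P(X<860) ≈ 0.683.
Too low — raise k to concentrate. Iterating converges to k ≈ 7.43.
Then θ = 364/(7.43−1) ≈ 56.6.

k ≈ 7.43, θ ≈ 56.6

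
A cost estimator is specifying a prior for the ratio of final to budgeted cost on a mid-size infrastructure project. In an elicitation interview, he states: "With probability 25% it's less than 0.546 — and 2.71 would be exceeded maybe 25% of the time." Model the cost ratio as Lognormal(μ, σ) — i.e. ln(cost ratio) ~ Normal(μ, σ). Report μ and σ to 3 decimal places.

If T ~ Lognormal(μ,σ) then ln T ~ Normal(μ,σ), so the p-quantile of ln T is μ + z_p·σ.
ln(0.546) = -0.6051 and ln(2.71) = 0.9969; z_{0.25} = -0.6745, z_{0.75} = 0.6745.
σ = (0.9969 − -0.6051)/(0.6745 − (-0.6745)) = 1.188.
μ = -0.6051 − (-0.6745)·1.188 = 0.196.

μ ≈ 0.196, σ ≈ 1.188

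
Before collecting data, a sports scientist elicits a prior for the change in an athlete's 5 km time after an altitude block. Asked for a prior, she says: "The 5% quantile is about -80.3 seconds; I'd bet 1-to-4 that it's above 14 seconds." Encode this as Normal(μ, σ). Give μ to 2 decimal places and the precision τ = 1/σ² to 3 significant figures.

μ = -17.92, τ = 0.000695

For Normal(μ,σ), the p-quantile is μ + z_p·σ. Here z_{0.05} = -1.645, z_{0.8} = 0.8416.
So -80.3 = μ − 1.645σ and 14 = μ + 0.8416σ.
Subtracting: σ = (14 − -80.3)/(0.8416 − (-1.645)) = 37.93.
Then μ = -80.3 − (-1.645)·37.93 = -17.92.
Precision τ = 1/σ² = 1/37.93² = 0.000695.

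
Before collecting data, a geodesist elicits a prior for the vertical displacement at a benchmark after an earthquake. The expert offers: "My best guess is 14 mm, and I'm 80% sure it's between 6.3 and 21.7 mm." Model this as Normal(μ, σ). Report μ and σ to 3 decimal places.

μ = 14.000, σ = 6.008

A symmetric 80% interval runs μ ± z·σ with z = 1.282.
Half-width = 7.7, so σ = 7.7/1.282 = 6.008.
μ is the stated best guess, 14.000.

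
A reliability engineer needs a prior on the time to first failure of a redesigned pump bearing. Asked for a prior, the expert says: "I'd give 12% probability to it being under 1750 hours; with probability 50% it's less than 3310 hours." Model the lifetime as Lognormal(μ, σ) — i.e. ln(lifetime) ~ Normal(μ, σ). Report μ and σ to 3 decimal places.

μ ≈ 8.105, σ ≈ 0.542

If T ~ Lognormal(μ,σ) then ln T ~ Normal(μ,σ), so the p-quantile of ln T is μ + z_p·σ.
ln(1750) = 7.467 and ln(3310) = 8.105; z_{0.12} = -1.175, z_{0.5} = 0.
σ = (8.105 − 7.467)/(0 − (-1.175)) = 0.542.
μ = 7.467 − (-1.175)·0.542 = 8.105.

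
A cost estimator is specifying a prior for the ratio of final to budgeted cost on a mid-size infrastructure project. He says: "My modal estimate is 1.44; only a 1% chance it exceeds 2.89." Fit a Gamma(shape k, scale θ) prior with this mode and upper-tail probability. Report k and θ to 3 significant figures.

Gamma(k,θ) with k>1 has mode (k−1)θ, so θ = 1.44/(k−1).
Need P(X < 2.89) = 0.99 with θ tied to k this way. Start at k = 2, θ = 1.44: P(X<2.89) ≈ 0.596.
Too low — raise k to concentrate. Iterating converges to k ≈ 11.1.
Then θ = 1.44/(11.1−1) ≈ 0.142.

k ≈ 11.1, θ ≈ 0.142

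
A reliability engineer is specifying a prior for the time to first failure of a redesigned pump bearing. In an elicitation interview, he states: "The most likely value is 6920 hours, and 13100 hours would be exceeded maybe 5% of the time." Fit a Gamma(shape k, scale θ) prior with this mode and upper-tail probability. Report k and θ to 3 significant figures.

k ≈ 7.83, θ ≈ 1010

Gamma(k,θ) with k>1 has mode (k−1)θ, so θ = 6920/(k−1).
Need P(X < 13100) = 0.95 with θ tied to k this way. Start at k = 2, θ = 6920: P(X<13100) ≈ 0.564.
Too low — raise k to concentrate. Iterating converges to k ≈ 7.83.
Then θ = 6920/(7.83−1) ≈ 1010.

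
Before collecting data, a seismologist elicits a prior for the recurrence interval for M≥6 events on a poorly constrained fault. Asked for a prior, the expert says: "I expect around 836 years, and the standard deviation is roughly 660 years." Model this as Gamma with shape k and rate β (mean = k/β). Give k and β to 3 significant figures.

k ≈ 1.6, β ≈ 0.00192

For Gamma(k, rate β): mean = k/β, variance = k/β², so CV = 1/√k.
CV = SD/mean = 660/836 = 0.7895, hence k = 1/CV² = 1.6.
Then β = k/mean = 1.6/836 = 0.00192.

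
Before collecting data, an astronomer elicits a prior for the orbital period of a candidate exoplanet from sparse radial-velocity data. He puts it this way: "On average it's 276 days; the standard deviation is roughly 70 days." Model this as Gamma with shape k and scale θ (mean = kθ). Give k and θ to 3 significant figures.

For Gamma(k, scale θ): mean = kθ, variance = kθ², so CV = 1/√k.
CV = SD/mean = 70/276 = 0.2536, hence k = 1/CV² = 15.5.
Then θ = mean/k = 276/15.5 = 17.8.

k ≈ 15.5, θ ≈ 17.8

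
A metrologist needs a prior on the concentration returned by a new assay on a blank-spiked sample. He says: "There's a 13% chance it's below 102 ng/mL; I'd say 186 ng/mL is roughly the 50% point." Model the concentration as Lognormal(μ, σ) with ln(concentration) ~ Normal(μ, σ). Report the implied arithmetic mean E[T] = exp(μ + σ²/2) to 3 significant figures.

E[T] ≈ 214 ng/mL

If T ~ Lognormal(μ,σ) then ln T ~ Normal(μ,σ), so the p-quantile of ln T is μ + z_p·σ.
ln(102) = 4.625 and ln(186) = 5.226; z_{0.13} = -1.126, z_{0.5} = 0.
σ = (5.226 − 4.625)/(0 − (-1.126)) = 0.533.
μ = 4.625 − (-1.126)·0.533 = 5.226.
E[T] = exp(μ + σ²/2) = exp(5.226 + 0.1422) = 214 ng/mL.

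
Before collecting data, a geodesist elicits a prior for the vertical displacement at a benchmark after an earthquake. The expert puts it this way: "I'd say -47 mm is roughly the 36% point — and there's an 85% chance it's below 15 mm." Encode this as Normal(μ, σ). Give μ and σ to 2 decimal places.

The p-quantile of Normal(μ,σ) is μ + z_p·σ, with z_{0.36} = -0.3585 and z_{0.85} = 1.036.
Eliminate σ: μ = (z₂·x₁ − z₁·x₂)/(z₂ − z₁) = (1.036·-47 − (-0.3585)·15)/1.395 = -31.07.
Then σ = (x₂ − x₁)/(z₂ − z₁) = (15 − -47)/1.395 = 44.45.

μ = -31.07, σ = 44.45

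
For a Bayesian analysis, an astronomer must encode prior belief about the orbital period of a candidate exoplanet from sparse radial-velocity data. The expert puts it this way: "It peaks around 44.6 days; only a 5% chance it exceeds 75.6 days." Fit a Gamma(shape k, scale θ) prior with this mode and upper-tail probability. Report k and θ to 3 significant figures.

Gamma(k,θ) with k>1 has mode (k−1)θ, so θ = 44.6/(k−1).
Need P(X < 75.6) = 0.95 with θ tied to k this way. Start at k = 2, θ = 44.6: P(X<75.6) ≈ 0.505.
Too low — raise k to concentrate. Iterating converges to k ≈ 11.
Then θ = 44.6/(11−1) ≈ 4.45.

k ≈ 11, θ ≈ 4.45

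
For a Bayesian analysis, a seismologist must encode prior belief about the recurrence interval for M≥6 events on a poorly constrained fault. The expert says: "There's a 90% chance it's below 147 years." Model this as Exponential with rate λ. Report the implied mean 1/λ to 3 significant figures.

P(T < 147.0) = 1 − e^(−λ·147.0) = 0.9, so λ = −ln(1−0.9)/147.0 = −ln(0.1)/147.0 = 0.0157.
Mean = 1/λ = 63.8 years.

mean ≈ 63.8 years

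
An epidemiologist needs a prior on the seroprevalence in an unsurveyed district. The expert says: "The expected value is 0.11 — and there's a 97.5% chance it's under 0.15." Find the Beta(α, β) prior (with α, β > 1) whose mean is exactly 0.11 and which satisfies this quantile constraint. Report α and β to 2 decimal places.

With mean 0.11 fixed, write α = 0.11s, β = 0.89s where s = α+β.
Need P(θ < 0.15) = 0.975 under Beta(0.11s, 0.89s). Normal approximation: (q−m)/√(m(1−m)/s) ≈ z_{0.975} = 1.96, so s ≈ 0.11·0.89·(1.96)²/(0.15−0.11)² = 235.0.
At s = 235.0: P(θ<0.15) ≈ 0.967. Adjusting to match 0.975 gives s ≈ 268.49.
So α = 0.11·268.49 ≈ 29.53, β = 0.89·268.49 ≈ 238.95.

α ≈ 29.53, β ≈ 238.95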